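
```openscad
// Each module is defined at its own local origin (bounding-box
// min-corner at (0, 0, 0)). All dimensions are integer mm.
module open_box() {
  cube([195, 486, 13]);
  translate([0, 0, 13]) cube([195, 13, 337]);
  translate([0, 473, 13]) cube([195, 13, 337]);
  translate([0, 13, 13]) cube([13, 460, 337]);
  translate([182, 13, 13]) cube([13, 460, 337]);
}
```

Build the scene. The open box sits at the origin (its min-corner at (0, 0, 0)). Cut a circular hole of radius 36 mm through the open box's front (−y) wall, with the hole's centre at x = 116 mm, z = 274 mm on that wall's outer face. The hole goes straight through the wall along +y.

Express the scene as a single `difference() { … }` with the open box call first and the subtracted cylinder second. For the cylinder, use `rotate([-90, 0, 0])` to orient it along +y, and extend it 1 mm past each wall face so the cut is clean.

difference() {
  open_box();
  translate([116, -1, 274]) rotate([-90, 0, 0]) cylinder(h = 15, r = 36);
}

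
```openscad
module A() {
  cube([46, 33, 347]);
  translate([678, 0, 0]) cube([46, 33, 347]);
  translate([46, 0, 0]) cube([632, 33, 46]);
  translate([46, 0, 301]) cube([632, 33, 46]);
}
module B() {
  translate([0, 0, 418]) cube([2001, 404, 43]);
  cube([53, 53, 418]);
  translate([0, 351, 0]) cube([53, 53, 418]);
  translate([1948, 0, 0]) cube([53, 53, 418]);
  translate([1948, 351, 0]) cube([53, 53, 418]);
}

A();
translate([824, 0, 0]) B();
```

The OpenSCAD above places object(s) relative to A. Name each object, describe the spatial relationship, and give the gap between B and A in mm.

A is a picture frame. B is a bench. The bench is on the floor beside the picture frame on its +x side. The gap between the bench and the picture frame is 100 mm.

The bench's nearest face is 100 mm from the picture frame's +x face.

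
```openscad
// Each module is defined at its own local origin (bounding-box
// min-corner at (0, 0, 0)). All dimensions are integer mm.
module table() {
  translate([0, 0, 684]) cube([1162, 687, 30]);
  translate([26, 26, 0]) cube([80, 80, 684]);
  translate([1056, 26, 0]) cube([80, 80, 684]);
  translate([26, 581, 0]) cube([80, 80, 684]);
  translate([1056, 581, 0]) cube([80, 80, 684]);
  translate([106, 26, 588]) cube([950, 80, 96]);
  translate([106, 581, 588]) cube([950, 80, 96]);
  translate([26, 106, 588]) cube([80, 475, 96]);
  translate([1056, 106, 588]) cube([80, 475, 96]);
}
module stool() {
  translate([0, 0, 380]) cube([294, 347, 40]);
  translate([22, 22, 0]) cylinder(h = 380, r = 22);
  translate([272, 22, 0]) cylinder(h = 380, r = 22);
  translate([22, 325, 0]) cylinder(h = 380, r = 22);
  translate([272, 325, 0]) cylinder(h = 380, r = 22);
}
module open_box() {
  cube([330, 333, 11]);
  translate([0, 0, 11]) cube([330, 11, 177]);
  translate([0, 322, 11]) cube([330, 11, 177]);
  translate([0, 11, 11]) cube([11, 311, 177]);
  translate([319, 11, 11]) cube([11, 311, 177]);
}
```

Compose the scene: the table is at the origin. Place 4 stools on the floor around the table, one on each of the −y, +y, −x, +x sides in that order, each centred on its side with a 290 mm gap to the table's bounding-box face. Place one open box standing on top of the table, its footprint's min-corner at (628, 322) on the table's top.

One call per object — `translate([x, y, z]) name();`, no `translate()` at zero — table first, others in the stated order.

table();
translate([434, -637, 0]) stool();
translate([434, 977, 0]) stool();
translate([-584, 170, 0]) stool();
translate([1452, 170, 0]) stool();
translate([628, 322, 714]) open_box();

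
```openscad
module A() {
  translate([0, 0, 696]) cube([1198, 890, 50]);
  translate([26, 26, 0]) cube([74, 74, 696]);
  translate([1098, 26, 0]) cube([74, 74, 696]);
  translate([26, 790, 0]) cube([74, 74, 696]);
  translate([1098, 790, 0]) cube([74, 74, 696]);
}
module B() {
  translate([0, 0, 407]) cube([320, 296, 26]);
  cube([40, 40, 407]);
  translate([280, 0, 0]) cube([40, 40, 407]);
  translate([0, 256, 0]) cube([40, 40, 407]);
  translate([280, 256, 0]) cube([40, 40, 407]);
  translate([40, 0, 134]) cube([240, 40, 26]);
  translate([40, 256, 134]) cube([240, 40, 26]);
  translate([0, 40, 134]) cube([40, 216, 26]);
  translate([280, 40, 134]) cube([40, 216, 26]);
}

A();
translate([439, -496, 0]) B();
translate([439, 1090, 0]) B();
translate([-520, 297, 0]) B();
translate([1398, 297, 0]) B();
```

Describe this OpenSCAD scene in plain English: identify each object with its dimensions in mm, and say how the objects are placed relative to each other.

A is a table: top 1198 mm (x) × 890 mm (y), 50 mm thick, upper face at z = 746 mm, on four 74×74 mm square legs, each inset 26 mm from the nearest pair of top edges, running from z = 0 to the bottom of the top.

B is a four-legged stool. The seat is 320×296 mm, 26 mm thick, top at z = 433 mm. It stands on four square legs, each 40×40 mm in cross-section, from z = 0 to the seat underside, each flush with a corner of the seat. Four stretchers, 40 mm wide and 26 mm tall, connect adjacent legs with their undersides at z = 134 mm, each running between the inner faces of the legs it joins and aligned with the legs' outer faces on the other axis.

Four stools sit around the table at the −y, +y, −x, +x sides.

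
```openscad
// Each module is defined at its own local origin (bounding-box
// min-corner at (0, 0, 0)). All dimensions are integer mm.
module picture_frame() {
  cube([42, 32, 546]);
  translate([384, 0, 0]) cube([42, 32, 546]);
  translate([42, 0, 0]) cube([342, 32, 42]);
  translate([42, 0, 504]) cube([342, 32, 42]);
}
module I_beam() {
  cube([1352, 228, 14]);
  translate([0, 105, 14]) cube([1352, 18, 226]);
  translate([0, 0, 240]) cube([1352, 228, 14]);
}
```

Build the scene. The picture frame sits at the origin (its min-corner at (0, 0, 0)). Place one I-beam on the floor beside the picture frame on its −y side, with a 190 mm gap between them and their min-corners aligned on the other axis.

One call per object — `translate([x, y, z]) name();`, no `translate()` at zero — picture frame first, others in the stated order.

picture_frame();
translate([0, -418, 0]) I_beam();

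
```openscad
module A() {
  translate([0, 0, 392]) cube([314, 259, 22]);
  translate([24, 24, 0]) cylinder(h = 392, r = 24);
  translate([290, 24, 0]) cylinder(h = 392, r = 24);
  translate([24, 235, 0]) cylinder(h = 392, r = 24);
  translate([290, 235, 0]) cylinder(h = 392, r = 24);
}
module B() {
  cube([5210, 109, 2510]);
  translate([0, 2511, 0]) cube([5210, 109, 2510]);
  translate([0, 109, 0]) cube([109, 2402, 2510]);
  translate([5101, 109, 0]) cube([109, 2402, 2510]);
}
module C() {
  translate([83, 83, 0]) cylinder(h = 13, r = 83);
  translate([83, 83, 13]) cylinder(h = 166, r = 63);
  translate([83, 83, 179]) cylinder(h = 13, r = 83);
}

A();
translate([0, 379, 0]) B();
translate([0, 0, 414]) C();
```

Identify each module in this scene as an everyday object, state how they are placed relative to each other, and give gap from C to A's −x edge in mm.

The spool's min-x is at 0; the stool's min-x is 0; gap = 0 mm.

A is a stool. B is a house frame. C is a spool. The house frame is on the floor beside the stool on its +y side. The spool is on top of the stool. The gap from the spool to the stool's −x edge is 0 mm.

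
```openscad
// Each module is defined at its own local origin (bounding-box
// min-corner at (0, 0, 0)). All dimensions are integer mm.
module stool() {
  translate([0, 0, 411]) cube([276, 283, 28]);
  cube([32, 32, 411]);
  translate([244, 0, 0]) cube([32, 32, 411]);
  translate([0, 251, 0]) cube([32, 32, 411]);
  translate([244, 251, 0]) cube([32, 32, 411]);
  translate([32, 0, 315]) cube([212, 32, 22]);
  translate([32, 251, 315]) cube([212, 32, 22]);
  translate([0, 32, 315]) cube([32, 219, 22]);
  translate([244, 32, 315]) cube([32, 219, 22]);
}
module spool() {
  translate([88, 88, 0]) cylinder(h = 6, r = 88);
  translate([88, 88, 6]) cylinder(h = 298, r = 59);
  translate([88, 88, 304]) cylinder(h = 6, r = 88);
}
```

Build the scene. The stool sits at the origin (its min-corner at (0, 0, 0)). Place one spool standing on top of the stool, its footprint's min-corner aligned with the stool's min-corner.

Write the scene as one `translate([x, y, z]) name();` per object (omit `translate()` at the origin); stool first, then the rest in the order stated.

stool();
translate([0, 0, 439]) spool();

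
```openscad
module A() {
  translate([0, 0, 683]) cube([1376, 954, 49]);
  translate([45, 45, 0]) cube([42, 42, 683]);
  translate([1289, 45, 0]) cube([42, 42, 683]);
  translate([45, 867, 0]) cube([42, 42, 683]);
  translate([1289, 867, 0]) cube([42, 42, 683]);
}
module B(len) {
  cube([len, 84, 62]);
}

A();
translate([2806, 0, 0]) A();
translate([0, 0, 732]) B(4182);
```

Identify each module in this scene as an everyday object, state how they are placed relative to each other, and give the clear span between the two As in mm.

Second table starts at x = 2806; first ends at x = 1376; clear span = 2806 − 1376 = 1430 mm.

A is a table. B is a beam. A beam spans the tops of two tables. The clear span between the two tables is 1430 mm.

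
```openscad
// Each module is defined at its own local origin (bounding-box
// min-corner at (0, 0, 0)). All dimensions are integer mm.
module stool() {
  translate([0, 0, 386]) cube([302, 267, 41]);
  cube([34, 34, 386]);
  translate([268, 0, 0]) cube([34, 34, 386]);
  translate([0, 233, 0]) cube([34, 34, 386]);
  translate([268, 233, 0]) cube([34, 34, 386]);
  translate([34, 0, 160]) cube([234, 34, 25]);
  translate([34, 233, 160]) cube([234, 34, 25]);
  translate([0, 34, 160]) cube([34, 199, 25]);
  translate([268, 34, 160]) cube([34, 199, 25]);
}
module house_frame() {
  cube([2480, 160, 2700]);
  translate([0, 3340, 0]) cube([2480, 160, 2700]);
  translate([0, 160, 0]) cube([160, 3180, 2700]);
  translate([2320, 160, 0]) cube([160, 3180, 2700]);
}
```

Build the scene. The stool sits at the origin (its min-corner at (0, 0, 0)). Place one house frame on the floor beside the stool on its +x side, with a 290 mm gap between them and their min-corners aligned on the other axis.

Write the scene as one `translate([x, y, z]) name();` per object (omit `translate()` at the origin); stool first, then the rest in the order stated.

stool();
translate([592, 0, 0]) house_frame();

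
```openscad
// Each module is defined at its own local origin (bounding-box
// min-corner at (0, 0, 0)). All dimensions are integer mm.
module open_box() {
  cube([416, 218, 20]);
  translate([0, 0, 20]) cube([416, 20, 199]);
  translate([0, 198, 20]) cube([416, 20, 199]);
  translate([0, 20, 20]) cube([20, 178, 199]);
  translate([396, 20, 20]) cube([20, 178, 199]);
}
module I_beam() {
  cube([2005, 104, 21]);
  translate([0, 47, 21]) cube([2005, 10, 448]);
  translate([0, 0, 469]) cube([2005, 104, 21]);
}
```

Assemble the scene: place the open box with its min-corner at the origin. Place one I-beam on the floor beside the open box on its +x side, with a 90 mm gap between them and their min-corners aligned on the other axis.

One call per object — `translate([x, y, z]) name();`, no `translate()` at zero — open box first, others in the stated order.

open_box();
translate([506, 0, 0]) I_beam();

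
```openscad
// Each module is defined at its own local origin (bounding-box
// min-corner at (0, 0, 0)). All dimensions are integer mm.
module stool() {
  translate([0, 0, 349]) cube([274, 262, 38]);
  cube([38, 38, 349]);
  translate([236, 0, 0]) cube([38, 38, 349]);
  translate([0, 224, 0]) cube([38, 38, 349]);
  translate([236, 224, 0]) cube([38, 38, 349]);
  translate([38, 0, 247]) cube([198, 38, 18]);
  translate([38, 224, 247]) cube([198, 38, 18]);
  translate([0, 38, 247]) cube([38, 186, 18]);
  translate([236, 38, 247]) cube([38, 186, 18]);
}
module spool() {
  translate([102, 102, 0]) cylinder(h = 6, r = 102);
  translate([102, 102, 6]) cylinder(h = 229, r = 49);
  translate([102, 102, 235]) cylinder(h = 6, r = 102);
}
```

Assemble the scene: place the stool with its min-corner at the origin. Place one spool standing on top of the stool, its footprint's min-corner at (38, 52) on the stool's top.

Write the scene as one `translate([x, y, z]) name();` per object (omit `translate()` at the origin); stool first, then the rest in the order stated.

stool();
translate([38, 52, 387]) spool();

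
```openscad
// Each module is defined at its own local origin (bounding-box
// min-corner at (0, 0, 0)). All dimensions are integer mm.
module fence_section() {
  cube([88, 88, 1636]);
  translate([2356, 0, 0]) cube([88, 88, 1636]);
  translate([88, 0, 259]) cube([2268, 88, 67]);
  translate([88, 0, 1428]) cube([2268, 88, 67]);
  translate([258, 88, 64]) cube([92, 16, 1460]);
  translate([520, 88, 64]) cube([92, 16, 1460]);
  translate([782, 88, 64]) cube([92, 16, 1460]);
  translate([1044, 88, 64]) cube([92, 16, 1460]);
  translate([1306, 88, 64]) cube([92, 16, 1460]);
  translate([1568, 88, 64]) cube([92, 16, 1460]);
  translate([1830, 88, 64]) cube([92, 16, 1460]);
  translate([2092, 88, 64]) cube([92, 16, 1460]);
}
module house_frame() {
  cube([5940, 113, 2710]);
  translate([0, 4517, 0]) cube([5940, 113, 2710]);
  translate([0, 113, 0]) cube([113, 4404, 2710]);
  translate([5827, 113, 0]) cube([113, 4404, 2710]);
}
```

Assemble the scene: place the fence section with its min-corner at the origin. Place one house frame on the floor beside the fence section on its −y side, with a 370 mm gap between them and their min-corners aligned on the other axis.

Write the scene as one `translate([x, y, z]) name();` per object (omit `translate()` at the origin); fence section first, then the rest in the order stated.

fence_section();
translate([0, -5000, 0]) house_frame();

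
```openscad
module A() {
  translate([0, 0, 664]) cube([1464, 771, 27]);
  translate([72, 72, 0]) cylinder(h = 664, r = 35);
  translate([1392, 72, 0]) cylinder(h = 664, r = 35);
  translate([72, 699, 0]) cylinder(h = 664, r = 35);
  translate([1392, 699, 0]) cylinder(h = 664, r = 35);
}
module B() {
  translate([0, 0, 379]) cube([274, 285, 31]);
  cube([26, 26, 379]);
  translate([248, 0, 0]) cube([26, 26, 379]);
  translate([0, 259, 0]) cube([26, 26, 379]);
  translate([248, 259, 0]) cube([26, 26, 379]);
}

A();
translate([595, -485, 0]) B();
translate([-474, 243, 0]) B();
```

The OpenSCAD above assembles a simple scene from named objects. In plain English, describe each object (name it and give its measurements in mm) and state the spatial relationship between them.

A is a table: top 1464 mm (x) × 771 mm (y), 27 mm thick, upper face at z = 691 mm, on four round legs of 70 mm diameter, each leg's bounding box inset 37 mm from the nearest pair of top edges, running from z = 0 to the bottom of the top.

B is a four-legged stool. The seat is 274×285 mm, 31 mm thick, top at z = 410 mm. It stands on four square legs, each 26×26 mm in cross-section, from z = 0 to the seat underside, each flush with a corner of the seat.

Two stools sit around the table at the −y, −x sides.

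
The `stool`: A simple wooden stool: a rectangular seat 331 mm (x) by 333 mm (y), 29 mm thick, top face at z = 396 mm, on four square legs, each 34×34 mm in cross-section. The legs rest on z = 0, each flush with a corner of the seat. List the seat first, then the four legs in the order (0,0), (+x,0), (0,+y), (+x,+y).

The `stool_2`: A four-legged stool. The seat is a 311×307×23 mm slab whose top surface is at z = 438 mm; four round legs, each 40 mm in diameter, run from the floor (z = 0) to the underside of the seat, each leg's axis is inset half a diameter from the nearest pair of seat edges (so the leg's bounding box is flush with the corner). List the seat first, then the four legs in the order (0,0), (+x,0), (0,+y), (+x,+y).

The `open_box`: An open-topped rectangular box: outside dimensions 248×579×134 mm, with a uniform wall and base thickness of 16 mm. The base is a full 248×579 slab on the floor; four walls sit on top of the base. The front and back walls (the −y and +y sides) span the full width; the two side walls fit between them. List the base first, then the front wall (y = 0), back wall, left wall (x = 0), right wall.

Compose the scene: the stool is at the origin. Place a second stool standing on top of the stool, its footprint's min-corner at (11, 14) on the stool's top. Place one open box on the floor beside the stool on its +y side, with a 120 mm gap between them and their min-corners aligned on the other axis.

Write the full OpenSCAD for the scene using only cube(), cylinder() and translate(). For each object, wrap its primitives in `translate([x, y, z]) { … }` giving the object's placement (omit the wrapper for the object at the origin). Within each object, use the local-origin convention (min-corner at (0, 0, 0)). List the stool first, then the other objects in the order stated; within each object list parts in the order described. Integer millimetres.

translate([0, 0, 367]) cube([331, 333, 29]);
cube([34, 34, 367]);
translate([297, 0, 0]) cube([34, 34, 367]);
translate([0, 299, 0]) cube([34, 34, 367]);
translate([297, 299, 0]) cube([34, 34, 367]);
translate([11, 14, 396]) {
  translate([0, 0, 415]) cube([311, 307, 23]);
  translate([20, 20, 0]) cylinder(h = 415, r = 20);
  translate([291, 20, 0]) cylinder(h = 415, r = 20);
  translate([20, 287, 0]) cylinder(h = 415, r = 20);
  translate([291, 287, 0]) cylinder(h = 415, r = 20);
}
translate([0, 453, 0]) {
  cube([248, 579, 16]);
  translate([0, 0, 16]) cube([248, 16, 118]);
  translate([0, 563, 16]) cube([248, 16, 118]);
  translate([0, 16, 16]) cube([16, 547, 118]);
  translate([232, 16, 16]) cube([16, 547, 118]);
}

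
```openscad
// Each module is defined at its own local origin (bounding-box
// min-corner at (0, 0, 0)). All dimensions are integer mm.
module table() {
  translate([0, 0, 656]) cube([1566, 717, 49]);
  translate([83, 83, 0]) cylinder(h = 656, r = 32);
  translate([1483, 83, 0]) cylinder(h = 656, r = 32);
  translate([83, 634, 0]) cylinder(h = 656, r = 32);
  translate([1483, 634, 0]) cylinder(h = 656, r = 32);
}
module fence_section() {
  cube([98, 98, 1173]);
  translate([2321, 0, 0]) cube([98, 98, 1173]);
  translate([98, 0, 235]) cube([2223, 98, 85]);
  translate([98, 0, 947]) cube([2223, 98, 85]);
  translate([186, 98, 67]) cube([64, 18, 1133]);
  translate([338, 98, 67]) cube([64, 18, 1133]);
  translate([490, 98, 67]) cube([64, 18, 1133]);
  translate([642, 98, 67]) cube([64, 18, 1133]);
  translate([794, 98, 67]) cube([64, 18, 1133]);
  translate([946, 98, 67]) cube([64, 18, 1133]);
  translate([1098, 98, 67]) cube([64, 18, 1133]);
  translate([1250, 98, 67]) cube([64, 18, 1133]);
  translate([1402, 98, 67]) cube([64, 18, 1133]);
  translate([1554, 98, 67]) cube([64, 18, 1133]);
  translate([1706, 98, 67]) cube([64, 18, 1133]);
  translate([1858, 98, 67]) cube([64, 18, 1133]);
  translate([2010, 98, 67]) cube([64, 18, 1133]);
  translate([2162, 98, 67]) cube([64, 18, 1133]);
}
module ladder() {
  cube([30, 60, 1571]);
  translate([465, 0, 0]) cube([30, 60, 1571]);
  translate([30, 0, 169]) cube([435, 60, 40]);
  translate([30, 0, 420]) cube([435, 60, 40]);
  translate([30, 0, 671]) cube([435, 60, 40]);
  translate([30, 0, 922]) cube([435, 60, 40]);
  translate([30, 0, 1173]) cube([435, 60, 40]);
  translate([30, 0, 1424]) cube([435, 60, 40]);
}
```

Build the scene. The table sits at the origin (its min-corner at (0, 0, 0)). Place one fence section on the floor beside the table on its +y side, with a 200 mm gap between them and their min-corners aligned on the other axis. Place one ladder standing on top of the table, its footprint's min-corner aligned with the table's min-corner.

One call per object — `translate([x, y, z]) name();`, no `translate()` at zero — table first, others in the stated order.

table();
translate([0, 917, 0]) fence_section();
translate([0, 0, 705]) ladder();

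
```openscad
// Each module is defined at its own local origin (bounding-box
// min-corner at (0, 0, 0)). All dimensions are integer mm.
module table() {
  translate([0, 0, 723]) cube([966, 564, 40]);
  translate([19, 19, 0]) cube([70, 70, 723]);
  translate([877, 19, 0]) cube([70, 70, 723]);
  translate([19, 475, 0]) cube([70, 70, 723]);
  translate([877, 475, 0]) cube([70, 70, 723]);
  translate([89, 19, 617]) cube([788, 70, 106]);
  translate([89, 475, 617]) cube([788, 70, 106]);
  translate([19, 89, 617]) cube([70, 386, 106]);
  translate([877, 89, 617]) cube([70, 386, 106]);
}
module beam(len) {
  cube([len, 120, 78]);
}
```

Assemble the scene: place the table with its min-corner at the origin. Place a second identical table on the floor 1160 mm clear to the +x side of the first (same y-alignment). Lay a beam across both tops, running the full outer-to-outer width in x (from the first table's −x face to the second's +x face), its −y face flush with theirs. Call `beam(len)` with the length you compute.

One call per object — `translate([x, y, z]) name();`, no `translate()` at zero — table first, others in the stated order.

table();
translate([2126, 0, 0]) table();
translate([0, 0, 763]) beam(3092);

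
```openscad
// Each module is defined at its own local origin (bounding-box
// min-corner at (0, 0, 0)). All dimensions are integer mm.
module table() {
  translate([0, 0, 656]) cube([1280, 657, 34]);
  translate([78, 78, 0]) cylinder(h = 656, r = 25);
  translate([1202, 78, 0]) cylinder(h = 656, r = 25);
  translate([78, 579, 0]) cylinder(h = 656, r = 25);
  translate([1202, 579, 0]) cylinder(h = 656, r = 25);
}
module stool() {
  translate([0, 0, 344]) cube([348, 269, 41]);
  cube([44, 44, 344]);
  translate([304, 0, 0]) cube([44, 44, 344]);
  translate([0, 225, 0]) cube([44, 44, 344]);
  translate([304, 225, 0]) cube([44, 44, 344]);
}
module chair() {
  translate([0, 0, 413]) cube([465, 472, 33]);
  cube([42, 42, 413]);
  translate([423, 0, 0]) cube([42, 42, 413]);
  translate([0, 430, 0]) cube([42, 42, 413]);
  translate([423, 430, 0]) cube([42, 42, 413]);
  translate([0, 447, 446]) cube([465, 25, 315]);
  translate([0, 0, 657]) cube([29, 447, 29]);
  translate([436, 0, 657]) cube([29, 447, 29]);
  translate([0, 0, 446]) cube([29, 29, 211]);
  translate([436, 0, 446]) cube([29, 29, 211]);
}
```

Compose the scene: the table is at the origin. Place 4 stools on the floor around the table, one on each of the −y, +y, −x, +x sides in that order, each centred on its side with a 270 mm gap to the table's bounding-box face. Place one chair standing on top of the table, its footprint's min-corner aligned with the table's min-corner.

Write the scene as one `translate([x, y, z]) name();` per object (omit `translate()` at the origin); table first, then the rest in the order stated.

table();
translate([466, -539, 0]) stool();
translate([466, 927, 0]) stool();
translate([-618, 194, 0]) stool();
translate([1550, 194, 0]) stool();
translate([0, 0, 690]) chair();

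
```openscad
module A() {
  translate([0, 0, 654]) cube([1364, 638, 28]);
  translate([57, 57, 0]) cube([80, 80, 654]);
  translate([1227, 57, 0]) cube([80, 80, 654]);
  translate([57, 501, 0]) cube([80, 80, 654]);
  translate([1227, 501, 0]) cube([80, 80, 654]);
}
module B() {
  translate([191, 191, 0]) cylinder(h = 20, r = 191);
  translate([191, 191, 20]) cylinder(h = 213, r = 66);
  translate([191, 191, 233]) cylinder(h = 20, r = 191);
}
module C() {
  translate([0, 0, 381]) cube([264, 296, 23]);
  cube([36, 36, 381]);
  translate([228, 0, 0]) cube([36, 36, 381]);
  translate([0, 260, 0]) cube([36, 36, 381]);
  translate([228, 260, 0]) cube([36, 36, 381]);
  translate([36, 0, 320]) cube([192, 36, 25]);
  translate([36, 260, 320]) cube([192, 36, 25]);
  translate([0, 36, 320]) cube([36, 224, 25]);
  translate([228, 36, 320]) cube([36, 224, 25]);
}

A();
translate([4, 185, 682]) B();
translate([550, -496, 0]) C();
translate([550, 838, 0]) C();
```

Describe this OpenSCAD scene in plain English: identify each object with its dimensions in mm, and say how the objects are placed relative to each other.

A is a rectangular dining table. The top is 1364×638×28 mm with its upper surface at z = 682 mm. It stands on four 80×80 mm square legs, each inset 57 mm from the nearest pair of top edges, running from the floor to the underside of the top.

B is a spool: two coaxial disc flanges of radius 191 mm and thickness 20 mm, joined by a core cylinder of radius 66 mm and height 213 mm. The lower flange rests on z = 0 and the three cylinders share a vertical axis.

C is a four-legged stool. The seat is 264×296 mm, 23 mm thick, top at z = 404 mm. It stands on four square legs, each 36×36 mm in cross-section, from z = 0 to the seat underside, each flush with a corner of the seat. Four stretchers, 36 mm wide and 25 mm tall, connect adjacent legs with their undersides at z = 320 mm, each running between the inner faces of the legs it joins and aligned with the legs' outer faces on the other axis.

The spool is on top of the table. Two stools sit around the table at the −y, +y sides.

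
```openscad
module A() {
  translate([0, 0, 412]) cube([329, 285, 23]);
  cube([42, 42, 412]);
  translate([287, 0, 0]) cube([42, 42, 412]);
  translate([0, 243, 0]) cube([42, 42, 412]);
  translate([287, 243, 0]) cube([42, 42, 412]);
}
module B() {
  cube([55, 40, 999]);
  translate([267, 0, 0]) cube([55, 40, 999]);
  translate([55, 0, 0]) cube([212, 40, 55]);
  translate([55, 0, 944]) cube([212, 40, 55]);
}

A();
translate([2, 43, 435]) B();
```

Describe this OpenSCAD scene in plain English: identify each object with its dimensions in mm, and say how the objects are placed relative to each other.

A is a four-legged stool. The seat is a 329×285×23 mm slab whose top surface is at z = 435 mm; four square legs, each 42×42 mm in cross-section, run from the floor (z = 0) to the underside of the seat, each flush with a corner of the seat.

B is a rectangular picture frame lying in the x–z plane (depth along y). The opening is 212 mm wide (x) by 889 mm tall (z), surrounded by a border 55 mm wide on all four sides. The frame is 40 mm deep and is made of two full-height vertical stiles with two horizontal rails fitted between them.

The picture frame is on top of the stool.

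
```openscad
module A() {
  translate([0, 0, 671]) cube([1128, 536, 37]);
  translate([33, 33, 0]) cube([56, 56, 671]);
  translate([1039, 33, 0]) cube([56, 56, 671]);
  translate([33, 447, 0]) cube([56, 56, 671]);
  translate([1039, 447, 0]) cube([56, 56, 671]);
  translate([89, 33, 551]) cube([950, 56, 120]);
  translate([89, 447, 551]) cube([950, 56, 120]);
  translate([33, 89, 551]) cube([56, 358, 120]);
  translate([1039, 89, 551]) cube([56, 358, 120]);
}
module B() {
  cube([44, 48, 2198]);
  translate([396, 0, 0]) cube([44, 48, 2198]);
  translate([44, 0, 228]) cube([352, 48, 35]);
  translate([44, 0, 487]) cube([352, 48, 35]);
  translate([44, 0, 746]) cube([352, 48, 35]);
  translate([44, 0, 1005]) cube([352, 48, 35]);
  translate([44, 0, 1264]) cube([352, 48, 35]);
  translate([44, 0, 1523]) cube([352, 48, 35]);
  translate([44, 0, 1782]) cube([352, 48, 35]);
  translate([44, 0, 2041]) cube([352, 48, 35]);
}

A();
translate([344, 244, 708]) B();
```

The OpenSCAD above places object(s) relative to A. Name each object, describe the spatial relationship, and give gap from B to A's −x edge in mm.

The ladder's min-x is at 344; the table's min-x is 0; gap = 344 mm.

A is a table. B is a ladder. The ladder is on top of the table, centred. The gap from the ladder to the table's −x edge is 344 mm.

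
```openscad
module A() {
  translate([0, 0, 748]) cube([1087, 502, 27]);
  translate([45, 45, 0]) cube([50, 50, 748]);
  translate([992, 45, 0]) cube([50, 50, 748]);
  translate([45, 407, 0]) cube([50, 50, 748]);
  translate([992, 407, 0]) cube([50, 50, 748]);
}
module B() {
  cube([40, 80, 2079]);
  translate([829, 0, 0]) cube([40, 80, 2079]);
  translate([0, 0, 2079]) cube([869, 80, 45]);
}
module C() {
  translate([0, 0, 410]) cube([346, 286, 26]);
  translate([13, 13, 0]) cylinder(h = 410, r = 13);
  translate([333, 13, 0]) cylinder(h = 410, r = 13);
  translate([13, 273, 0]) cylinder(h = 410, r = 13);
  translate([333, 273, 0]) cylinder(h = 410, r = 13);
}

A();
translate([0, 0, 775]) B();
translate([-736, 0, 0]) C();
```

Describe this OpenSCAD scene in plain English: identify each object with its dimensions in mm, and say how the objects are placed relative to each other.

A is a table: top 1087 mm (x) × 502 mm (y), 27 mm thick, upper face at z = 775 mm, on four 50×50 mm square legs, each inset 45 mm from the nearest pair of top edges, running from z = 0 to the bottom of the top.

B is a rectangular door frame: two vertical jambs of 40×80 mm section, 2079 mm tall, with a clear opening 789 mm wide between their inner faces. A header 45 mm tall and 80 mm deep lies on top of the jambs and spans the full outside width.

C is a simple wooden stool: a rectangular seat 346 mm (x) by 286 mm (y), 26 mm thick, top face at z = 436 mm, on four round legs, each 26 mm in diameter. The legs rest on z = 0, each leg's axis is inset half a diameter from the nearest pair of seat edges (so the leg's bounding box is flush with the corner).

The door frame is on top of the table. The stool is on the floor beside the table on its −x side.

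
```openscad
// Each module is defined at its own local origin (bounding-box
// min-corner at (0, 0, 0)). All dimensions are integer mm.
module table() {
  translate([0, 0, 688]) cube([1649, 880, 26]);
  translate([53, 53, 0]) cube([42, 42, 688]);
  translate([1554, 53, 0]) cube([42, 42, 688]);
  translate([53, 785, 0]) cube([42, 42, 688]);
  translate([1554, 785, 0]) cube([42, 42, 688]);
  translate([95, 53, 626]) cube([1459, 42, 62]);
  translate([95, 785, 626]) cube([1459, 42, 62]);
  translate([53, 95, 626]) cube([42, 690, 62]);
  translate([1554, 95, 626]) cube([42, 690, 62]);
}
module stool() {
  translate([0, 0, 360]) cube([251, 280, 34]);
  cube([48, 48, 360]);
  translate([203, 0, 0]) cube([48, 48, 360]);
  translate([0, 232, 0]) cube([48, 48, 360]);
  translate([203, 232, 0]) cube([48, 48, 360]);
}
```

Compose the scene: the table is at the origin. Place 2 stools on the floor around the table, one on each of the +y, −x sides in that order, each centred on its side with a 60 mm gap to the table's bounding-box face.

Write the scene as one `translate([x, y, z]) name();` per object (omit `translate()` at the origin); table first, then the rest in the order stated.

table();
translate([699, 940, 0]) stool();
translate([-311, 300, 0]) stool();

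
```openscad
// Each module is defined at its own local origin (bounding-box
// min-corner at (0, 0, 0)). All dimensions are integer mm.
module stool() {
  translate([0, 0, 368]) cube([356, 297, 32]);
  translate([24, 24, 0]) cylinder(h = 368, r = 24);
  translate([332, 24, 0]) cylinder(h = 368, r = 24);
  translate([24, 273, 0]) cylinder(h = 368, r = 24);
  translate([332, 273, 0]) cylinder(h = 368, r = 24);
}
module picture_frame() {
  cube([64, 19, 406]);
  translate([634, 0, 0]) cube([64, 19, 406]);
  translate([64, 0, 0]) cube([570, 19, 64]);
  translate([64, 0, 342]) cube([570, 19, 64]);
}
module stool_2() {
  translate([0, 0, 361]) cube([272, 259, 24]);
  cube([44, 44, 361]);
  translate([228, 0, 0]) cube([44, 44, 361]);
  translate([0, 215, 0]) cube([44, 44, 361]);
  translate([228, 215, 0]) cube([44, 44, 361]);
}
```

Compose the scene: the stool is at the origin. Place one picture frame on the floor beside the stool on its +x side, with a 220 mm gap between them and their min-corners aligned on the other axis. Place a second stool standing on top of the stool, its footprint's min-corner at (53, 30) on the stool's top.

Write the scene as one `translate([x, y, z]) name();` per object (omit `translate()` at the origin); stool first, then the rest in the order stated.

stool();
translate([576, 0, 0]) picture_frame();
translate([53, 30, 400]) stool_2();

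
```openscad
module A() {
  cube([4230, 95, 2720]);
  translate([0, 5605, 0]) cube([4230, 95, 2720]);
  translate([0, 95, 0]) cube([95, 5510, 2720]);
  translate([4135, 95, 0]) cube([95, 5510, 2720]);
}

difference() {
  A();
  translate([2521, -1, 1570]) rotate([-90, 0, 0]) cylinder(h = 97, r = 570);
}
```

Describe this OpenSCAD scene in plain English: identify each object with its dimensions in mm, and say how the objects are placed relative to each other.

A is the wall frame of a small rectangular building: four walls, each 2720 mm tall and 95 mm thick, enclosing a footprint 4230 mm (x) by 5700 mm (y) outside-to-outside, with no floor or roof. The front and back walls (the −y and +y sides) span the full width; the two side walls fit between them.

The house frame has a circular hole of radius 570 mm through its front wall, centred at (x = 2521, z = 1570).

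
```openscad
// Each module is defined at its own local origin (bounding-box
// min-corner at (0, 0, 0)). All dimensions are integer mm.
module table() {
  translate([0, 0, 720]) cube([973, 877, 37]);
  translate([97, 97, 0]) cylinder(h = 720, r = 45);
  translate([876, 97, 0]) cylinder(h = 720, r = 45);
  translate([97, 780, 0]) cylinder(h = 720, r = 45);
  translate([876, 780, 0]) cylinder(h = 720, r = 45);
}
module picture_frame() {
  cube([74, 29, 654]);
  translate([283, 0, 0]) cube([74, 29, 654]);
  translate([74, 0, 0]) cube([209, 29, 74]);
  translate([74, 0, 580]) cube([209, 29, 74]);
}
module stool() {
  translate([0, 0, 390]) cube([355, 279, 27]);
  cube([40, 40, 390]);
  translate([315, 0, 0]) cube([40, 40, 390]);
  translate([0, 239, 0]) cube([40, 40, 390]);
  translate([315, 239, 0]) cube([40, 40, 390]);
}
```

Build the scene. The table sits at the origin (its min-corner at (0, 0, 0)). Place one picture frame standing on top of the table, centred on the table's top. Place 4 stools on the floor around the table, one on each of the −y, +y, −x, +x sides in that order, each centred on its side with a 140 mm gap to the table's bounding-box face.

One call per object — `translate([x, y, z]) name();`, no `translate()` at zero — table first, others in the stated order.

table();
translate([308, 424, 757]) picture_frame();
translate([309, -419, 0]) stool();
translate([309, 1017, 0]) stool();
translate([-495, 299, 0]) stool();
translate([1113, 299, 0]) stool();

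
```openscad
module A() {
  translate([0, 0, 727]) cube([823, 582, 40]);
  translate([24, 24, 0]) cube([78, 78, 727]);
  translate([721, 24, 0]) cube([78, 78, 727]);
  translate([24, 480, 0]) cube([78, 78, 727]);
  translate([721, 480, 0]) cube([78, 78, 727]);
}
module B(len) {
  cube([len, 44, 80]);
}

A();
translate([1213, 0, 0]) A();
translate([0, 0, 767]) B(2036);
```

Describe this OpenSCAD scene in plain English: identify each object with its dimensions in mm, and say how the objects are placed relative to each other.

A is a rectangular dining table. The top is 823×582×40 mm with its upper surface at z = 767 mm. It stands on four 78×78 mm square legs, each inset 24 mm from the nearest pair of top edges, running from the floor to the underside of the top.

B is a rectangular beam 2036 mm long (x), 44 mm deep (y), 80 mm thick (z).

The beam spans the tops of two tables placed 390 mm apart, resting at z = 767 mm.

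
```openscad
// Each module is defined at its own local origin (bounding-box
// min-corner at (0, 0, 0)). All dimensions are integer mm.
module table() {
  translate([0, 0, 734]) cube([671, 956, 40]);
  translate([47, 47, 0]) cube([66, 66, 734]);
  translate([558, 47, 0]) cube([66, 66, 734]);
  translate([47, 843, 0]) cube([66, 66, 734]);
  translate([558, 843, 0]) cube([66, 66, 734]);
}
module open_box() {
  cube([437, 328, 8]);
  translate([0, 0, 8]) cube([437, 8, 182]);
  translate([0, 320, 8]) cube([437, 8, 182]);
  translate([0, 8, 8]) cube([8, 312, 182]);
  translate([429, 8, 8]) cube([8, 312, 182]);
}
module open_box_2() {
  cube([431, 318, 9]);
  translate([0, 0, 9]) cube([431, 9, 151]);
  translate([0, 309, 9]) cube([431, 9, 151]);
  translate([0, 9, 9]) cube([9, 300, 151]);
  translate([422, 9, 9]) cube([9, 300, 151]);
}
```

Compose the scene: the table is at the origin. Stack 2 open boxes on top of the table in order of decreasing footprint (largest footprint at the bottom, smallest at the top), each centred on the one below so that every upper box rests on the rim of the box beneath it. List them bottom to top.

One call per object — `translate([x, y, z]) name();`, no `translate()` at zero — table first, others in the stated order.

table();
translate([117, 314, 774]) open_box();
translate([120, 319, 964]) open_box_2();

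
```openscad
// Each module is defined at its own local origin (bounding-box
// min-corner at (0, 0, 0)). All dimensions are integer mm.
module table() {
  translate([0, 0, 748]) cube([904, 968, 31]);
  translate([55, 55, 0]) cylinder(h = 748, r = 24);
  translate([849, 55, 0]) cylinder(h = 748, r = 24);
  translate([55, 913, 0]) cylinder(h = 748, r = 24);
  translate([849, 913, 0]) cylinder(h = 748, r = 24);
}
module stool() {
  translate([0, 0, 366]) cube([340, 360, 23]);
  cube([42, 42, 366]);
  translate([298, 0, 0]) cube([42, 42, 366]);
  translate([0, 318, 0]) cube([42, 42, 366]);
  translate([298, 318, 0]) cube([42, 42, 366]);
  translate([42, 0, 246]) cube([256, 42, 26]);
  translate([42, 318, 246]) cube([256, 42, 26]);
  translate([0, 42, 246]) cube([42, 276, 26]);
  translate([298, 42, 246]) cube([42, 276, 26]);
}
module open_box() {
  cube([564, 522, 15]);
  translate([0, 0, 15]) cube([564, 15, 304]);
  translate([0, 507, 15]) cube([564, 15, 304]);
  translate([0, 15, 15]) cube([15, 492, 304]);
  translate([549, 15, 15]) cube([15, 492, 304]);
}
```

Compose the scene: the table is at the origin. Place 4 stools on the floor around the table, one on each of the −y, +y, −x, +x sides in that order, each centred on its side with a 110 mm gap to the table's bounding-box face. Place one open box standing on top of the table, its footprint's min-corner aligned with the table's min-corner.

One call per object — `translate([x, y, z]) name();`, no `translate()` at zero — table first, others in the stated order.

table();
translate([282, -470, 0]) stool();
translate([282, 1078, 0]) stool();
translate([-450, 304, 0]) stool();
translate([1014, 304, 0]) stool();
translate([0, 0, 779]) open_box();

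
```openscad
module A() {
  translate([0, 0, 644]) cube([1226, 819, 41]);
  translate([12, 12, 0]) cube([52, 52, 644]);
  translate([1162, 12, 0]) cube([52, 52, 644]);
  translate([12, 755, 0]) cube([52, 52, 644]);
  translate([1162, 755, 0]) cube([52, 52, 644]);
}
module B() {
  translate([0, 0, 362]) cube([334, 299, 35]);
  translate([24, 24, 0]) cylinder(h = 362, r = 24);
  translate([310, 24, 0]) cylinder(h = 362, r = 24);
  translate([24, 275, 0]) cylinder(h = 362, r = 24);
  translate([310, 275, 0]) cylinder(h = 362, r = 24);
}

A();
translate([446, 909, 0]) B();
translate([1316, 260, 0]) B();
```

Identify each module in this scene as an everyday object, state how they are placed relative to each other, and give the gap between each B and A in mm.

Each stool's nearest face is 90 mm from the table's bounding box.

A is a table. B is a stool. Two stools sit around the table at the +y, +x sides. The gap between each stool and the table is 90 mm.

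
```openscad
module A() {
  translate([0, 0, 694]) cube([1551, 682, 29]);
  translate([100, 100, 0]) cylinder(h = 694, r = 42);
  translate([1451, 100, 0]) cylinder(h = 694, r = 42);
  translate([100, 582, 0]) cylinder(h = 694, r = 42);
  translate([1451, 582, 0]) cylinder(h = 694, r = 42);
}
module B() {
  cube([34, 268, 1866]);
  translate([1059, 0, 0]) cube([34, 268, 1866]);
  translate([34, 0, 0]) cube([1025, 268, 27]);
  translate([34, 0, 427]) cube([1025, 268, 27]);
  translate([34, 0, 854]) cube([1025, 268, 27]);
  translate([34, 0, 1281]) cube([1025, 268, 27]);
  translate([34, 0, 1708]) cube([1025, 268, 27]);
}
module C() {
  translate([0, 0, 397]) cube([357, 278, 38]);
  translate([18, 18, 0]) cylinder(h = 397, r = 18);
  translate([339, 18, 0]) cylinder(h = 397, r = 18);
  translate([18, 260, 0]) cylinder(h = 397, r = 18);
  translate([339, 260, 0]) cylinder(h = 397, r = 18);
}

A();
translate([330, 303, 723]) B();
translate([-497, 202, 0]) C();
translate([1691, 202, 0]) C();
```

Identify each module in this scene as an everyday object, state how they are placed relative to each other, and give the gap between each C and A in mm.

Each stool's nearest face is 140 mm from the table's bounding box.

A is a table. B is a bookshelf. C is a stool. The bookshelf is on top of the table. Two stools sit around the table at the −x, +x sides. The gap between each stool and the table is 140 mm.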